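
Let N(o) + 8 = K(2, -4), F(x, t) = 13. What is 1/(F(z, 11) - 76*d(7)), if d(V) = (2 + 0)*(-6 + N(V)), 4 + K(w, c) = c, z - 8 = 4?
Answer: 1/3357 ≈ 0.00029788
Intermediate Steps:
z = 12 (z = 8 + 4 = 12)
K(w, c) = -4 + c
N(o) = -16 (N(o) = -8 + (-4 - 4) = -8 - 8 = -16)
d(V) = -44 (d(V) = (2 + 0)*(-6 - 16) = 2*(-22) = -44)
1/(F(z, 11) - 76*d(7)) = 1/(13 - 76*(-44)) = 1/(13 + 3344) = 1/3357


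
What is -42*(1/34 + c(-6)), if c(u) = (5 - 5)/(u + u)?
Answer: -21/17 ≈ -1.2353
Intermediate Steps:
c(u) = 0 (c(u) = 0/((2*u)) = 0*(1/(2*u)) = 0)
-42*(1/34 + c(-6)) = -42*(1/34 + 0) = -42*1/34 = -21/17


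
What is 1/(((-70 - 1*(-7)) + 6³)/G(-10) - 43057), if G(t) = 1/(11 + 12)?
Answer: -1/39538 ≈ -2.5292e-5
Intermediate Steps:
G(t) = 1/23
1/(((-70 - 1*(-7)) + 6³)/G(-10) - 43057) = 1/(((-70 - 1*(-7)) + 6³)/(1/23) - 43057) = 1/(23*((-70 + 7) + 216) - 43057) = 1/(23*(-63 + 216) - 43057) = 1/(23*153 - 43057) = 1/(3519 - 43057) = 1/(-39538) = -1/39538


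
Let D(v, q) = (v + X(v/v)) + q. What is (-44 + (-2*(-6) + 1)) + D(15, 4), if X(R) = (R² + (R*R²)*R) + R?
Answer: -9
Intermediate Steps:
X(R) = R + R² + R⁴ (X(R) = (R² + R³*R) + R = (R² + R⁴) + R = R + R² + R⁴)
D(v, q) = 3 + q + v (D(v, q) = (v + (v/v)*(1 + v/v + (v/v)³)) + q = (v + 1*(1 + 1 + 1³)) + q = (v + 1*(1 + 1 + 1)) + q = (v + 1*3) + q = (v + 3) + q = (3 + v) + q = 3 + q + v)
(-44 + (-2*(-6) + 1)) + D(15, 4) = (-44 + (-2*(-6) + 1)) + (3 + 4 + 15) = (-44 + (12 + 1)) + 22 = (-44 + 13) + 22 = -31 + 22 = -9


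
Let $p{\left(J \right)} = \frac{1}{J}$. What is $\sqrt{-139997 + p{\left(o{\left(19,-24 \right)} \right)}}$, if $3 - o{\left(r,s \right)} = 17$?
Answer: $\frac{i \sqrt{27439426}}{14} \approx 374.16 i$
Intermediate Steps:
$o{\left(r,s \right)} = -14$ ($o{\left(r,s \right)} = 3 - 17 = -14$)
$\sqrt{-139997 + p{\left(o{\left(19,-24 \right)} \right)}} = \sqrt{-139997 + \frac{1}{-14}} = \sqrt{-139997 - \frac{1}{14}} = \sqrt{- \frac{1959959}{14}} = \frac{i \sqrt{27439426}}{14}$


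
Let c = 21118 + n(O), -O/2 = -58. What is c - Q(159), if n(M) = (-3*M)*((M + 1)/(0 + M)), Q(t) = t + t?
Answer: 20449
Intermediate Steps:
O = 116 (O = -2*(-58) = 116)
Q(t) = 2*t
n(M) = -3 - 3*M (n(M) = (-3*M)*((1 + M)/M) = -3 - 3*M)
c = 20767 (c = 21118 + (-3 - 3*116) = 21118 + (-3 - 348) = 21118 - 351 = 20767)
c - Q(159) = 20767 - 2*159 = 20767 - 1*318 = 20767 - 318 = 20449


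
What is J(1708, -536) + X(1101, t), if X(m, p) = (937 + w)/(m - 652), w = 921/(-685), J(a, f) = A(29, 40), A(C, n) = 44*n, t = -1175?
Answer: 541955324/307565 ≈ 1762.1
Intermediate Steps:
J(a, f) = 1760 (J(a, f) = 44*40 = 1760)
w = -921/685 (w = 921*(-1/685) = -921/685 ≈ -1.3445)
X(m, p) = 640924/(685*(-652 + m)) (X(m, p) = (937 - 921/685)/(m - 652) = 640924/(685*(-652 + m)))
J(1708, -536) + X(1101, t) = 1760 + 640924/(685*(-652 + 1101)) = 1760 + (640924/685)/449 = 1760 + (640924/685)*(1/449) = 1760 + 640924/307565 = 541955324/307565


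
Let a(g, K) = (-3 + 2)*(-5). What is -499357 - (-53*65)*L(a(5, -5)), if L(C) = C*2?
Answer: -464907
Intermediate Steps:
a(g, K) = 5 (a(g, K) = -1*(-5) = 5)
L(C) = 2*C
-499357 - (-53*65)*L(a(5, -5)) = -499357 - (-53*65)*2*5 = -499357 - (-3445)*10 = -499357 - 1*(-34450) = -499357 + 34450 = -464907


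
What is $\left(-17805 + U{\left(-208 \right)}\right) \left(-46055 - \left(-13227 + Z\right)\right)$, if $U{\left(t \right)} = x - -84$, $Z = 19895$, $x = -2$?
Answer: $934409729$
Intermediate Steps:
$U{\left(t \right)} = 82$ ($U{\left(t \right)} = -2 - -84 = -2 + 84 = 82$)
$\left(-17805 + U{\left(-208 \right)}\right) \left(-46055 - \left(-13227 + Z\right)\right) = \left(-17805 + 82\right) \left(-46055 + \left(13227 - 19895\right)\right) = - 17723 \left(-46055 + \left(13227 - 19895\right)\right) = - 17723 \left(-46055 - 6668\right) = \left(-17723\right) \left(-52723\right) = 934409729$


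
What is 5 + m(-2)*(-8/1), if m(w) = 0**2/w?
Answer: 5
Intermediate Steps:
m(w) = 0 (m(w) = 0/w = 0)
5 + m(-2)*(-8/1) = 5 + 0*(-8/1) = 5 + 0*(-8*1) = 5 + 0*(-8) = 5 + 0 = 5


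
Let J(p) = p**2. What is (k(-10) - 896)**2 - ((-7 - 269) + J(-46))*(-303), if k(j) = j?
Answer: 1378356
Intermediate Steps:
(k(-10) - 896)**2 - ((-7 - 269) + J(-46))*(-303) = (-10 - 896)**2 - ((-7 - 269) + (-46)**2)*(-303) = (-906)**2 - (-276 + 2116)*(-303) = 820836 - 1840*(-303) = 820836 - 1*(-557520) = 820836 + 557520 = 1378356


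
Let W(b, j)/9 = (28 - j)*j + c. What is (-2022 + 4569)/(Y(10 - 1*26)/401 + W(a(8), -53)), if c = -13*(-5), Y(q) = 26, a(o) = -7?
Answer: -1021347/15258826 ≈ -0.066935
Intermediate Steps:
c = 65
W(b, j) = 585 + 9*j*(28 - j) (W(b, j) = 9*((28 - j)*j + 65) = 9*(j*(28 - j) + 65) = 9*(65 + j*(28 - j)) = 585 + 9*j*(28 - j))
(-2022 + 4569)/(Y(10 - 1*26)/401 + W(a(8), -53)) = (-2022 + 4569)/(26/401 + (585 - 9*(-53)**2 + 252*(-53))) = 2547/(26*(1/401) + (585 - 9*2809 - 13356)) = 2547/(26/401 + (585 - 25281 - 13356)) = 2547/(26/401 - 38052) = 2547/(-15258826/401) = 2547*(-401/15258826) = -1021347/15258826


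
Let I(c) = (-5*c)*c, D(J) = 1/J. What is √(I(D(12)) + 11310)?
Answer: √1628635/12 ≈ 106.35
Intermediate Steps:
I(c) = -5*c²
√(I(D(12)) + 11310) = √(-5*(1/12)² + 11310) = √(-5*1/144 + 11310) = √(-5/144 + 11310) = √(1628635/144) = √1628635/12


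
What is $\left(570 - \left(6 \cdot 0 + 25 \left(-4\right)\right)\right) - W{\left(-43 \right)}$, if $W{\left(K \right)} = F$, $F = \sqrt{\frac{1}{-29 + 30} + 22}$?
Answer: $670 - \sqrt{23} \approx 665.2$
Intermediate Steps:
$F = \sqrt{23}$ ($F = \sqrt{1^{-1} + 22} = \sqrt{1 + 22} = \sqrt{23} \approx 4.7958$)
$W{\left(K \right)} = \sqrt{23}$
$\left(570 - \left(6 \cdot 0 + 25 \left(-4\right)\right)\right) - W{\left(-43 \right)} = \left(570 - \left(6 \cdot 0 + 25 \left(-4\right)\right)\right) - \sqrt{23} = \left(570 - \left(0 - 100\right)\right) - \sqrt{23} = \left(570 - -100\right) - \sqrt{23} = \left(570 + 100\right) - \sqrt{23} = 670 - \sqrt{23}$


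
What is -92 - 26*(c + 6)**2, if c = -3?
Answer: -326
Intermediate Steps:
-92 - 26*(c + 6)**2 = -92 - 26*(-3 + 6)**2 = -92 - 26*3**2 = -92 - 26*9 = -92 - 234 = -326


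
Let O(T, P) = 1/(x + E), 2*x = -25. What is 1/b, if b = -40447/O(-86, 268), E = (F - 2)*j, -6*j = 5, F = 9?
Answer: 3/2224585 ≈ 1.3486e-6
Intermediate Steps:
j = -⅚ (j = -⅙*5 = -⅚ ≈ -0.83333)
x = -25/2 (x = (½)*(-25) = -25/2 ≈ -12.500)
E = -35/6 (E = (9 - 2)*(-⅚) = 7*(-⅚) = -35/6 ≈ -5.8333)
O(T, P) = -3/55 (O(T, P) = 1/(-25/2 - 35/6) = 1/(-55/3) = -3/55)
b = 2224585/3 (b = -40447/(-3/55) = -40447*(-55/3) = 2224585/3 ≈ 7.4153e+5)
1/b = 1/(2224585/3) = 3/2224585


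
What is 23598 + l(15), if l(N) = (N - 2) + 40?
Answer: 23651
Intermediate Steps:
l(N) = 38 + N (l(N) = (-2 + N) + 40 = 38 + N)
23598 + l(15) = 23598 + (38 + 15) = 23598 + 53 = 23651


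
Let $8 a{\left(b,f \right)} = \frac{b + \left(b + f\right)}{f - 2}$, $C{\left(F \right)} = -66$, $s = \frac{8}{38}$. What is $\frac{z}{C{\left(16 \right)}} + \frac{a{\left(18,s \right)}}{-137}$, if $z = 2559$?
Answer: $- \frac{1985691}{51238} \approx -38.754$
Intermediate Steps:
$s = \frac{4}{19}$ ($s = 8 \cdot \frac{1}{38} = \frac{4}{19} \approx 0.21053$)
$a{\left(b,f \right)} = \frac{f + 2 b}{8 \left(-2 + f\right)}$ ($a{\left(b,f \right)} = \frac{\left(b + \left(b + f\right)\right) \frac{1}{f - 2}}{8} = \frac{\left(f + 2 b\right) \frac{1}{-2 + f}}{8} = \frac{\frac{1}{-2 + f} \left(f + 2 b\right)}{8} = \frac{f + 2 b}{8 \left(-2 + f\right)}$)
$\frac{z}{C{\left(16 \right)}} + \frac{a{\left(18,s \right)}}{-137} = \frac{2559}{-66} + \frac{\frac{1}{8} \frac{1}{-2 + \frac{4}{19}} \left(\frac{4}{19} + 2 \cdot 18\right)}{-137} = 2559 \left(- \frac{1}{66}\right) + \frac{\frac{4}{19} + 36}{8 \left(- \frac{34}{19}\right)} \left(- \frac{1}{137}\right) = - \frac{853}{22} + \frac{1}{8} \left(- \frac{19}{34}\right) \frac{688}{19} \left(- \frac{1}{137}\right) = - \frac{853}{22} - - \frac{43}{2329} = - \frac{853}{22} + \frac{43}{2329} = - \frac{1985691}{51238}$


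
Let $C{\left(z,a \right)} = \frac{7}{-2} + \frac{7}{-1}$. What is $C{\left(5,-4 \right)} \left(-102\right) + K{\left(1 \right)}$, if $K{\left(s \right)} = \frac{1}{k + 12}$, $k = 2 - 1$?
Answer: $\frac{13924}{13} \approx 1071.1$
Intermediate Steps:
$k = 1$
$C{\left(z,a \right)} = - \frac{21}{2}$ ($C{\left(z,a \right)} = 7 \left(- \frac{1}{2}\right) + 7 \left(-1\right) = - \frac{7}{2} - 7 = - \frac{21}{2}$)
$K{\left(s \right)} = \frac{1}{13}$ ($K{\left(s \right)} = \frac{1}{1 + 12} = \frac{1}{13}$)
$C{\left(5,-4 \right)} \left(-102\right) + K{\left(1 \right)} = \left(- \frac{21}{2}\right) \left(-102\right) + \frac{1}{13} = 1071 + \frac{1}{13} = \frac{13924}{13}$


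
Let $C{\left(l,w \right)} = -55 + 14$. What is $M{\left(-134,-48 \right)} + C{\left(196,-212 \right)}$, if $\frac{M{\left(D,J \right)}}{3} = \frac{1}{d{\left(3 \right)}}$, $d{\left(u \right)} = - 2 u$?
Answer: $- \frac{83}{2} \approx -41.5$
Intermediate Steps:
$C{\left(l,w \right)} = -41$
$M{\left(D,J \right)} = - \frac{1}{2}$ ($M{\left(D,J \right)} = \frac{3}{\left(-2\right) 3} = \frac{3}{-6} = 3 \left(- \frac{1}{6}\right) = - \frac{1}{2}$)
$M{\left(-134,-48 \right)} + C{\left(196,-212 \right)} = - \frac{1}{2} - 41 = - \frac{83}{2}$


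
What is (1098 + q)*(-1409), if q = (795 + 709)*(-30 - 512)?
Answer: 1147024630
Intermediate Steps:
q = -815168 (q = 1504*(-542) = -815168)
(1098 + q)*(-1409) = (1098 - 815168)*(-1409) = -814070*(-1409) = 1147024630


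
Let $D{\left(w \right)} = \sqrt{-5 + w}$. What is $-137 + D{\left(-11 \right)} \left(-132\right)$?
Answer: $-137 - 528 i \approx -137.0 - 528.0 i$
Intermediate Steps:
$-137 + D{\left(-11 \right)} \left(-132\right) = -137 + \sqrt{-5 - 11} \left(-132\right) = -137 + \sqrt{-16} \left(-132\right) = -137 + 4 i \left(-132\right) = -137 - 528 i$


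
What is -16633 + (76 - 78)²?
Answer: -16629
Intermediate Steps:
-16633 + (76 - 78)² = -16633 + (-2)² = -16633 + 4 = -16629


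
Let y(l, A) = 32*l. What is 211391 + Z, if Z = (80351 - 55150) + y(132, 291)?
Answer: 240816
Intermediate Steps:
Z = 29425 (Z = (80351 - 55150) + 32*132 = 25201 + 4224 = 29425)
211391 + Z = 211391 + 29425 = 240816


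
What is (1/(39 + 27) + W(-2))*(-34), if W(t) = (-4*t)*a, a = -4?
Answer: 35887/33 ≈ 1087.5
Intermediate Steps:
W(t) = 16*t (W(t) = -4*t*(-4) = 16*t)
(1/(39 + 27) + W(-2))*(-34) = (1/(39 + 27) + 16*(-2))*(-34) = (1/66 - 32)*(-34) = -2111/66*(-34) = 35887/33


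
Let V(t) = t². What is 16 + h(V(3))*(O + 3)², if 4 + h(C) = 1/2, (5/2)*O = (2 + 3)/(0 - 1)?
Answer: 25/2 ≈ 12.500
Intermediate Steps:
O = -2 (O = 2*((2 + 3)/(0 - 1))/5 = 2*(5/(-1))/5 = 2*(5*(-1))/5 = (⅖)*(-5) = -2)
h(C) = -7/2 (h(C) = -4 + 1/2 = -4 + ½ = -7/2)
16 + h(V(3))*(O + 3)² = 16 - 7*(-2 + 3)²/2 = 16 - 7/2*1² = 16 - 7/2*1 = 16 - 7/2 = 25/2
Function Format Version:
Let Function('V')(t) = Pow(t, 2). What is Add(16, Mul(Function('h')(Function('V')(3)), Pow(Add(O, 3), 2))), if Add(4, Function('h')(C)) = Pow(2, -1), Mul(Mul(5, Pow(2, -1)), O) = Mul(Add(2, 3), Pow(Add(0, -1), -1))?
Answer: Rational(25, 2) ≈ 12.500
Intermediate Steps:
O = -2 (O = Mul(Rational(2, 5), Mul(Add(2, 3), Pow(Add(0, -1), -1))) = Mul(Rational(2, 5), Mul(5, Pow(-1, -1))) = Mul(Rational(2, 5), Mul(5, -1)) = Mul(Rational(2, 5), -5) = -2)
Function('h')(C) = Rational(-7, 2) (Function('h')(C) = Add(-4, Pow(2, -1)) = Add(-4, Rational(1, 2)) = Rational(-7, 2))
Add(16, Mul(Function('h')(Function('V')(3)), Pow(Add(O, 3), 2))) = Add(16, Mul(Rational(-7, 2), Pow(Add(-2, 3), 2))) = Add(16, Mul(Rational(-7, 2), Pow(1, 2))) = Add(16, Mul(Rational(-7, 2), 1)) = Add(16, Rational(-7, 2)) = Rational(25, 2)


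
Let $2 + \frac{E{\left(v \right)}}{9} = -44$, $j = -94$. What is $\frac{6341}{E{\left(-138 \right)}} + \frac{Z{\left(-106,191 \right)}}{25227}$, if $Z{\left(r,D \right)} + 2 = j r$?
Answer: $- \frac{5771857}{386814} \approx -14.922$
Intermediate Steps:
$E{\left(v \right)} = -414$ ($E{\left(v \right)} = -18 + 9 \left(-44\right) = -18 - 396 = -414$)
$Z{\left(r,D \right)} = -2 - 94 r$
$\frac{6341}{E{\left(-138 \right)}} + \frac{Z{\left(-106,191 \right)}}{25227} = \frac{6341}{-414} + \frac{-2 - -9964}{25227} = 6341 \left(- \frac{1}{414}\right) + \left(-2 + 9964\right) \frac{1}{25227} = - \frac{6341}{414} + 9962 \cdot \frac{1}{25227} = - \frac{6341}{414} + \frac{9962}{25227} = - \frac{5771857}{386814}$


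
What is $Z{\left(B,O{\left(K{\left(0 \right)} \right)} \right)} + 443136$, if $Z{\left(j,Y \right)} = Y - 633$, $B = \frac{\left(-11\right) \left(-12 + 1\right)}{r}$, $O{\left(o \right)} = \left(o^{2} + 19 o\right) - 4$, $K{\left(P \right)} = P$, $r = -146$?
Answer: $442499$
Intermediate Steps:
$O{\left(o \right)} = -4 + o^{2} + 19 o$
$B = - \frac{121}{146}$ ($B = \frac{\left(-11\right) \left(-12 + 1\right)}{-146} = \left(-11\right) \left(-11\right) \left(- \frac{1}{146}\right) = 121 \left(- \frac{1}{146}\right) = - \frac{121}{146} \approx -0.82877$)
$Z{\left(j,Y \right)} = -633 + Y$
$Z{\left(B,O{\left(K{\left(0 \right)} \right)} \right)} + 443136 = \left(-633 + \left(-4 + 0^{2} + 19 \cdot 0\right)\right) + 443136 = \left(-633 + \left(-4 + 0 + 0\right)\right) + 443136 = \left(-633 - 4\right) + 443136 = -637 + 443136 = 442499$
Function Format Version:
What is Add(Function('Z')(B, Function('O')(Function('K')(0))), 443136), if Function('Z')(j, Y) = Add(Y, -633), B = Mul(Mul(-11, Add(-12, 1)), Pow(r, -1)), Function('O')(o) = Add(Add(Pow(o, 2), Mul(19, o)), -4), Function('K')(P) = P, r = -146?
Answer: 442499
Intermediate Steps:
Function('O')(o) = Add(-4, Pow(o, 2), Mul(19, o))
B = Rational(-121, 146) (B = Mul(Mul(-11, Add(-12, 1)), Pow(-146, -1)) = Mul(Mul(-11, -11), Rational(-1, 146)) = Mul(121, Rational(-1, 146)) = Rational(-121, 146) ≈ -0.82877)
Function('Z')(j, Y) = Add(-633, Y)
Add(Function('Z')(B, Function('O')(Function('K')(0))), 443136) = Add(Add(-633, Add(-4, Pow(0, 2), Mul(19, 0))), 443136) = Add(Add(-633, Add(-4, 0, 0)), 443136) = Add(Add(-633, -4), 443136) = Add(-637, 443136) = 442499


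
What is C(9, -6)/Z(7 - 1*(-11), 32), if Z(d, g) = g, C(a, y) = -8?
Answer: -1/4 ≈ -0.25000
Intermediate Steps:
C(9, -6)/Z(7 - 1*(-11), 32) = -8/32 = -8*1/32 = -1/4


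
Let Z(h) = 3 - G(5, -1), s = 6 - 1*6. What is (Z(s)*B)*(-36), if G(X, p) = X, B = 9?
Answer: 648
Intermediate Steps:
s = 0 (s = 6 - 6 = 0)
Z(h) = -2 (Z(h) = 3 - 1*5 = 3 - 5 = -2)
(Z(s)*B)*(-36) = -2*9*(-36) = -18*(-36) = 648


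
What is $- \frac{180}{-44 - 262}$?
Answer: $\frac{10}{17} \approx 0.58823$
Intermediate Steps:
$- \frac{180}{-44 - 262} = - \frac{180}{-306} = \left(-180\right) \left(- \frac{1}{306}\right) = \frac{10}{17}$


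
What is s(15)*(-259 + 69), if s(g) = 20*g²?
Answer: -855000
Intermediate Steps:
s(15)*(-259 + 69) = (20*15²)*(-259 + 69) = (20*225)*(-190) = 4500*(-190) = -855000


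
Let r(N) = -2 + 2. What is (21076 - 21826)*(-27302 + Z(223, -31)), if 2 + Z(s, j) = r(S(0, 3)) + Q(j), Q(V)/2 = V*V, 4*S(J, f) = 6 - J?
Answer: 19036500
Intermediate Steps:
S(J, f) = 3/2 - J/4 (S(J, f) = (6 - J)/4 = 3/2 - J/4)
r(N) = 0
Q(V) = 2*V² (Q(V) = 2*(V*V) = 2*V²)
Z(s, j) = -2 + 2*j² (Z(s, j) = -2 + (0 + 2*j²) = -2 + 2*j²)
(21076 - 21826)*(-27302 + Z(223, -31)) = (21076 - 21826)*(-27302 + (-2 + 2*(-31)²)) = -750*(-27302 + (-2 + 2*961)) = -750*(-27302 + (-2 + 1922)) = -750*(-27302 + 1920) = -750*(-25382) = 19036500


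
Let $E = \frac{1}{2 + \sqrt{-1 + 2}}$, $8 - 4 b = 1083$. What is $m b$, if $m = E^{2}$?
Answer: $- \frac{1075}{36} \approx -29.861$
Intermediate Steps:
$b = - \frac{1075}{4}$ ($b = 2 - \frac{1083}{4} = - \frac{1075}{4} \approx -268.75$)
$E = \frac{1}{3}$ ($E = \frac{1}{2 + \sqrt{1}} = \frac{1}{2 + 1} = \frac{1}{3} \approx 0.33333$)
$m = \frac{1}{9}$ ($m = \left(\frac{1}{3}\right)^{2} = \frac{1}{9} \approx 0.11111$)
$m b = \frac{1}{9} \left(- \frac{1075}{4}\right) = - \frac{1075}{36}$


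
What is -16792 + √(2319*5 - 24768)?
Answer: -16792 + I*√13173 ≈ -16792.0 + 114.77*I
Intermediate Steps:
-16792 + √(2319*5 - 24768) = -16792 + √(11595 - 24768) = -16792 + √(-13173) = -16792 + I*√13173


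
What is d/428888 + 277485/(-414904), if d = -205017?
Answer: -12754522503/11121709172 ≈ -1.1468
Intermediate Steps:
d/428888 + 277485/(-414904) = -205017/428888 + 277485/(-414904) = -205017*1/428888 + 277485*(-1/414904) = -205017/428888 - 277485/414904 = -12754522503/11121709172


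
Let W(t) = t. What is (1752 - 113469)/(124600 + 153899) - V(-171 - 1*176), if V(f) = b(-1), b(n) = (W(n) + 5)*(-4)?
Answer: 1448089/92833 ≈ 15.599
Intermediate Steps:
b(n) = -20 - 4*n (b(n) = (n + 5)*(-4) = (5 + n)*(-4) = -20 - 4*n)
V(f) = -16 (V(f) = -20 - 4*(-1) = -20 + 4 = -16)
(1752 - 113469)/(124600 + 153899) - V(-171 - 1*176) = (1752 - 113469)/(124600 + 153899) - 1*(-16) = -111717/278499 + 16 = -111717*1/278499 + 16 = -37239/92833 + 16 = 1448089/92833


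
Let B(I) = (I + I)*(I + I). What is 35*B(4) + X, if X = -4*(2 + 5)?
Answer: 2212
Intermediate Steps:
X = -28 (X = -4*7 = -28)
B(I) = 4*I² (B(I) = (2*I)*(2*I) = 4*I²)
35*B(4) + X = 35*(4*4²) - 28 = 35*(4*16) - 28 = 35*64 - 28 = 2240 - 28 = 2212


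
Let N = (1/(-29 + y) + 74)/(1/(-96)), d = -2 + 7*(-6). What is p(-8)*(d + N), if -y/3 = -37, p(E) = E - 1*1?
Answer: 2638044/41 ≈ 64343.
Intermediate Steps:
p(E) = -1 + E (p(E) = E - 1 = -1 + E)
y = 111 (y = -3*(-37) = 111)
d = -44 (d = -2 - 42 = -44)
N = -291312/41 (N = (1/(-29 + 111) + 74)/(1/(-96)) = (1/82 + 74)/(-1/96) = (1/82 + 74)*(-96) = (6069/82)*(-96) = -291312/41 ≈ -7105.2)
p(-8)*(d + N) = (-1 - 8)*(-44 - 291312/41) = -9*(-293116/41) = 2638044/41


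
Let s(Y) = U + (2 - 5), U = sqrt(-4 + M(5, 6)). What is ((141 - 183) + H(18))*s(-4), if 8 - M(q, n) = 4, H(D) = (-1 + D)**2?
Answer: -741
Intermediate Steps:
M(q, n) = 4 (M(q, n) = 8 - 1*4 = 8 - 4 = 4)
U = 0 (U = sqrt(-4 + 4) = sqrt(0) = 0)
s(Y) = -3 (s(Y) = 0 + (2 - 5) = 0 - 3 = -3)
((141 - 183) + H(18))*s(-4) = ((141 - 183) + (-1 + 18)**2)*(-3) = (-42 + 17**2)*(-3) = (-42 + 289)*(-3) = 247*(-3) = -741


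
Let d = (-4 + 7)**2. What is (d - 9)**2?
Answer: 0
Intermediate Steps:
d = 9 (d = 3**2 = 9)
(d - 9)**2 = (9 - 9)**2 = 0**2 = 0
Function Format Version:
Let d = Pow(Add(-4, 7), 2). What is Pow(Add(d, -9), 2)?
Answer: 0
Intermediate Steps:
d = 9 (d = Pow(3, 2) = 9)
Pow(Add(d, -9), 2) = Pow(Add(9, -9), 2) = Pow(0, 2) = 0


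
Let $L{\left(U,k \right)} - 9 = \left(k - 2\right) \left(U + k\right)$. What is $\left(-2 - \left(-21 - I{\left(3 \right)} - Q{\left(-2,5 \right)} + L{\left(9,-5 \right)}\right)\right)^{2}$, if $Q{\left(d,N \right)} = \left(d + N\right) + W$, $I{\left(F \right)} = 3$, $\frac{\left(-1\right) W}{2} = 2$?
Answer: $1600$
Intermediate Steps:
$W = -4$ ($W = \left(-2\right) 2 = -4$)
$L{\left(U,k \right)} = 9 + \left(-2 + k\right) \left(U + k\right)$ ($L{\left(U,k \right)} = 9 + \left(k - 2\right) \left(U + k\right) = 9 + \left(-2 + k\right) \left(U + k\right)$)
$Q{\left(d,N \right)} = -4 + N + d$ ($Q{\left(d,N \right)} = \left(d + N\right) - 4 = \left(N + d\right) - 4 = -4 + N + d$)
$\left(-2 - \left(-21 - I{\left(3 \right)} - Q{\left(-2,5 \right)} + L{\left(9,-5 \right)}\right)\right)^{2} = \left(-2 - \left(11 - 35 - 18\right)\right)^{2} = \left(-2 + \left(\left(\left(-1 + 3\right) + 21\right) - \left(9 + 25 - 18 + 10 - 45\right)\right)\right)^{2} = \left(-2 + \left(\left(2 + 21\right) - -19\right)\right)^{2} = \left(-2 + \left(23 + 19\right)\right)^{2} = \left(-2 + 42\right)^{2} = 40^{2} = 1600$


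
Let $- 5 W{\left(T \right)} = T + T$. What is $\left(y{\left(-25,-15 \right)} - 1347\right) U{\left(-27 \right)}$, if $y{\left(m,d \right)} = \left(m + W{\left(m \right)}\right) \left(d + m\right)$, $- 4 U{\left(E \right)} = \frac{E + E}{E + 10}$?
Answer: $\frac{20169}{34} \approx 593.21$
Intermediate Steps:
$U{\left(E \right)} = - \frac{E}{2 \left(10 + E\right)}$ ($U{\left(E \right)} = - \frac{\left(E + E\right) \frac{1}{E + 10}}{4} = - \frac{2 E \frac{1}{10 + E}}{4} = - \frac{E}{2 \left(10 + E\right)}$)
$W{\left(T \right)} = - \frac{2 T}{5}$ ($W{\left(T \right)} = - \frac{T + T}{5} = - \frac{2 T}{5}$)
$y{\left(m,d \right)} = \frac{3 m \left(d + m\right)}{5}$ ($y{\left(m,d \right)} = \left(m - \frac{2 m}{5}\right) \left(d + m\right) = \frac{3 m}{5} \left(d + m\right) = \frac{3 m \left(d + m\right)}{5}$)
$\left(y{\left(-25,-15 \right)} - 1347\right) U{\left(-27 \right)} = \left(\frac{3}{5} \left(-25\right) \left(-15 - 25\right) - 1347\right) \left(\left(-1\right) \left(-27\right) \frac{1}{20 + 2 \left(-27\right)}\right) = \left(\frac{3}{5} \left(-25\right) \left(-40\right) - 1347\right) \left(\left(-1\right) \left(-27\right) \frac{1}{20 - 54}\right) = \left(600 - 1347\right) \left(\left(-1\right) \left(-27\right) \frac{1}{-34}\right) = - 747 \left(\left(-1\right) \left(-27\right) \left(- \frac{1}{34}\right)\right) = \left(-747\right) \left(- \frac{27}{34}\right) = \frac{20169}{34}$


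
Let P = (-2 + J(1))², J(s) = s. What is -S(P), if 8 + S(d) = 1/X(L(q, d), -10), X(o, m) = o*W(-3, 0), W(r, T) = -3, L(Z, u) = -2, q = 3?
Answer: 47/6 ≈ 7.8333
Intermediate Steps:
P = 1 (P = (-2 + 1)² = (-1)² = 1)
X(o, m) = -3*o (X(o, m) = o*(-3) = -3*o)
S(d) = -47/6 (S(d) = -8 + 1/(-3*(-2)) = -8 + 1/6 = -8 + ⅙ = -47/6)
-S(P) = -1*(-47/6) = 47/6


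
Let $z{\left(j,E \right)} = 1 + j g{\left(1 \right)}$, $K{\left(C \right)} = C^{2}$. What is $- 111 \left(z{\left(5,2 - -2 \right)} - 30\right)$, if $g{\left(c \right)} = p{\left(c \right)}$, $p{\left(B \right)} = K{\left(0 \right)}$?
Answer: $3219$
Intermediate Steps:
$p{\left(B \right)} = 0$ ($p{\left(B \right)} = 0^{2} = 0$)
$g{\left(c \right)} = 0$
$z{\left(j,E \right)} = 1$ ($z{\left(j,E \right)} = 1 + j 0 = 1 + 0 = 1$)
$- 111 \left(z{\left(5,2 - -2 \right)} - 30\right) = - 111 \left(1 - 30\right) = \left(-111\right) \left(-29\right) = 3219$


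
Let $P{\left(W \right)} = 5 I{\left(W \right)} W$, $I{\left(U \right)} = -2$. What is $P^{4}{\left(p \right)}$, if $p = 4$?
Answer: $2560000$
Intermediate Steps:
$P{\left(W \right)} = - 10 W$ ($P{\left(W \right)} = 5 \left(-2\right) W = - 10 W$)
$P^{4}{\left(p \right)} = \left(\left(-10\right) 4\right)^{4} = \left(-40\right)^{4} = 2560000$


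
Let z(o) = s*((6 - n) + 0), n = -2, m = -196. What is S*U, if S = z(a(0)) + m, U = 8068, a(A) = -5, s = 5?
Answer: -1258608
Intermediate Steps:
z(o) = 40 (z(o) = 5*((6 - 1*(-2)) + 0) = 5*((6 + 2) + 0) = 5*(8 + 0) = 5*8 = 40)
S = -156 (S = 40 - 196 = -156)
S*U = -156*8068 = -1258608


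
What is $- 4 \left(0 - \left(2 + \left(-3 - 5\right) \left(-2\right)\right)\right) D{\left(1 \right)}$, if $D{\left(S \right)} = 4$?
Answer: $288$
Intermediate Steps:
$- 4 \left(0 - \left(2 + \left(-3 - 5\right) \left(-2\right)\right)\right) D{\left(1 \right)} = - 4 \left(0 - \left(2 + \left(-3 - 5\right) \left(-2\right)\right)\right) 4 = - 4 \left(0 - \left(2 - -16\right)\right) 4 = - 4 \left(0 - \left(2 + 16\right)\right) 4 = - 4 \left(0 - 18\right) 4 = \left(-4\right) \left(-18\right) 4 = 72 \cdot 4 = 288$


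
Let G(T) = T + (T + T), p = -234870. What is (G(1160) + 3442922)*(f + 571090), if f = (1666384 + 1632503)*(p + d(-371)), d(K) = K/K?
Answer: -2670291982030322626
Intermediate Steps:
G(T) = 3*T (G(T) = T + 2*T = 3*T)
d(K) = 1
f = -774806290803 (f = (1666384 + 1632503)*(-234870 + 1) = 3298887*(-234869) = -774806290803)
(G(1160) + 3442922)*(f + 571090) = (3*1160 + 3442922)*(-774806290803 + 571090) = (3480 + 3442922)*(-774805719713) = 3446402*(-774805719713) = -2670291982030322626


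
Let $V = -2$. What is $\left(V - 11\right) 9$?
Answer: $-117$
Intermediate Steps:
$\left(V - 11\right) 9 = \left(-2 - 11\right) 9 = \left(-13\right) 9 = -117$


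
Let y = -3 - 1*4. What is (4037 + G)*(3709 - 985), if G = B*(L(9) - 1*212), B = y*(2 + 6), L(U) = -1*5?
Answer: 44098836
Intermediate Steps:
L(U) = -5
y = -7 (y = -3 - 4 = -7)
B = -56 (B = -7*(2 + 6) = -7*8 = -56)
G = 12152 (G = -56*(-5 - 1*212) = -56*(-5 - 212) = -56*(-217) = 12152)
(4037 + G)*(3709 - 985) = (4037 + 12152)*(3709 - 985) = 16189*2724 = 44098836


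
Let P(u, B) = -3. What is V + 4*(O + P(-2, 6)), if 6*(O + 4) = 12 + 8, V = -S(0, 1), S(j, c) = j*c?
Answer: -44/3 ≈ -14.667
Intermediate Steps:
S(j, c) = c*j
V = 0 (V = -0 = -1*0 = 0)
O = -⅔ (O = -4 + (12 + 8)/6 = -4 + (⅙)*20 = -4 + 10/3 = -⅔ ≈ -0.66667)
V + 4*(O + P(-2, 6)) = 0 + 4*(-⅔ - 3) = 0 + 4*(-11/3) = 0 - 44/3 = -44/3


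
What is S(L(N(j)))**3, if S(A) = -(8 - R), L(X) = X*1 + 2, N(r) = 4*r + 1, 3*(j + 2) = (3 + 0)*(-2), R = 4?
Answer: -64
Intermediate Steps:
j = -4 (j = -2 + ((3 + 0)*(-2))/3 = -2 + (3*(-2))/3 = -2 + (1/3)*(-6) = -2 - 2 = -4)
N(r) = 1 + 4*r
L(X) = 2 + X (L(X) = X + 2 = 2 + X)
S(A) = -4 (S(A) = -(8 - 1*4) = -(8 - 4) = -1*4 = -4)
S(L(N(j)))**3 = (-4)**3 = -64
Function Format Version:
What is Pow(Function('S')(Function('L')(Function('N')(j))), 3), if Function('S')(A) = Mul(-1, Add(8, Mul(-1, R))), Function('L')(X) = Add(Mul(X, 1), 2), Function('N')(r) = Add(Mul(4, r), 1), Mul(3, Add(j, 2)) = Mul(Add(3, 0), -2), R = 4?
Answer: -64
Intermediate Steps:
j = -4 (j = Add(-2, Mul(Rational(1, 3), Mul(Add(3, 0), -2))) = Add(-2, Mul(Rational(1, 3), Mul(3, -2))) = Add(-2, Mul(Rational(1, 3), -6)) = Add(-2, -2) = -4)
Function('N')(r) = Add(1, Mul(4, r))
Function('L')(X) = Add(2, X) (Function('L')(X) = Add(X, 2) = Add(2, X))
Function('S')(A) = -4 (Function('S')(A) = Mul(-1, Add(8, Mul(-1, 4))) = Mul(-1, Add(8, -4)) = Mul(-1, 4) = -4)
Pow(Function('S')(Function('L')(Function('N')(j))), 3) = Pow(-4, 3) = -64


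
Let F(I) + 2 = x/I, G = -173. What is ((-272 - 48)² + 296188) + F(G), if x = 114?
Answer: 68955264/173 ≈ 3.9859e+5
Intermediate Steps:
F(I) = -2 + 114/I
((-272 - 48)² + 296188) + F(G) = ((-272 - 48)² + 296188) + (-2 + 114/(-173)) = ((-320)² + 296188) + (-2 + 114*(-1/173)) = (102400 + 296188) + (-2 - 114/173) = 398588 - 460/173 = 68955264/173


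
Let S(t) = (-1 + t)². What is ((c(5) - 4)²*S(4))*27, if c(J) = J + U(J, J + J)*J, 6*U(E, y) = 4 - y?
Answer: 3888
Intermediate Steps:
U(E, y) = ⅔ - y/6 (U(E, y) = (4 - y)/6 = ⅔ - y/6)
c(J) = J + J*(⅔ - J/3) (c(J) = J + (⅔ - (J + J)/6)*J = J + (⅔ - J/3)*J = J + J*(⅔ - J/3))
((c(5) - 4)²*S(4))*27 = (((⅓)*5*(5 - 1*5) - 4)²*(-1 + 4)²)*27 = (((⅓)*5*(5 - 5) - 4)²*3²)*27 = (((⅓)*5*0 - 4)²*9)*27 = ((0 - 4)²*9)*27 = ((-4)²*9)*27 = (16*9)*27 = 144*27 = 3888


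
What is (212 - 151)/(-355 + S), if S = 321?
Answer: -61/34 ≈ -1.7941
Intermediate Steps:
(212 - 151)/(-355 + S) = (212 - 151)/(-355 + 321) = 61/(-34) = 61*(-1/34) = -61/34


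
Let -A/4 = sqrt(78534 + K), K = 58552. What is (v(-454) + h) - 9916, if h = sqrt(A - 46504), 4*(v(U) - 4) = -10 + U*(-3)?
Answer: -9574 + 2*I*sqrt(11626 + sqrt(137086)) ≈ -9574.0 + 219.05*I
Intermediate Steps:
v(U) = 3/2 - 3*U/4 (v(U) = 4 + (-10 + U*(-3))/4 = 4 + (-10 - 3*U)/4 = 4 + (-5/2 - 3*U/4) = 3/2 - 3*U/4)
A = -4*sqrt(137086) (A = -4*sqrt(78534 + 58552) = -4*sqrt(137086) ≈ -1481.0)
h = sqrt(-46504 - 4*sqrt(137086)) (h = sqrt(-4*sqrt(137086) - 46504) = sqrt(-46504 - 4*sqrt(137086)) ≈ 219.05*I)
(v(-454) + h) - 9916 = ((3/2 - 3/4*(-454)) + 2*sqrt(-11626 - sqrt(137086))) - 9916 = ((3/2 + 681/2) + 2*sqrt(-11626 - sqrt(137086))) - 9916 = (342 + 2*sqrt(-11626 - sqrt(137086))) - 9916 = -9574 + 2*sqrt(-11626 - sqrt(137086))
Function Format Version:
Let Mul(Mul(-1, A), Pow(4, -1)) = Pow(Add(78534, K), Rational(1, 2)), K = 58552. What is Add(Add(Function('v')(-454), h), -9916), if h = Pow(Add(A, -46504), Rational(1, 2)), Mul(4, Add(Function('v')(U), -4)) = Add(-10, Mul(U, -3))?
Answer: Add(-9574, Mul(2, I, Pow(Add(11626, Pow(137086, Rational(1, 2))), Rational(1, 2)))) ≈ Add(-9574.0, Mul(219.05, I))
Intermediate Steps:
Function('v')(U) = Add(Rational(3, 2), Mul(Rational(-3, 4), U)) (Function('v')(U) = Add(4, Mul(Rational(1, 4), Add(-10, Mul(U, -3)))) = Add(4, Mul(Rational(1, 4), Add(-10, Mul(-3, U)))) = Add(4, Add(Rational(-5, 2), Mul(Rational(-3, 4), U))) = Add(Rational(3, 2), Mul(Rational(-3, 4), U)))
A = Mul(-4, Pow(137086, Rational(1, 2))) (A = Mul(-4, Pow(Add(78534, 58552), Rational(1, 2))) = Mul(-4, Pow(137086, Rational(1, 2))) ≈ -1481.0)
h = Pow(Add(-46504, Mul(-4, Pow(137086, Rational(1, 2)))), Rational(1, 2)) (h = Pow(Add(Mul(-4, Pow(137086, Rational(1, 2))), -46504), Rational(1, 2)) = Pow(Add(-46504, Mul(-4, Pow(137086, Rational(1, 2)))), Rational(1, 2)) ≈ Mul(219.05, I))
Add(Add(Function('v')(-454), h), -9916) = Add(Add(Add(Rational(3, 2), Mul(Rational(-3, 4), -454)), Mul(2, Pow(Add(-11626, Mul(-1, Pow(137086, Rational(1, 2)))), Rational(1, 2)))), -9916) = Add(Add(Add(Rational(3, 2), Rational(681, 2)), Mul(2, Pow(Add(-11626, Mul(-1, Pow(137086, Rational(1, 2)))), Rational(1, 2)))), -9916) = Add(Add(342, Mul(2, Pow(Add(-11626, Mul(-1, Pow(137086, Rational(1, 2)))), Rational(1, 2)))), -9916) = Add(-9574, Mul(2, Pow(Add(-11626, Mul(-1, Pow(137086, Rational(1, 2)))), Rational(1, 2))))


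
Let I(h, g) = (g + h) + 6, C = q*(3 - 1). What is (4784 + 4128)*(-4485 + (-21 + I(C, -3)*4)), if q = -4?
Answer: -40335712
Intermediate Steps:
C = -8 (C = -4*(3 - 1) = -4*2 = -8)
I(h, g) = 6 + g + h
(4784 + 4128)*(-4485 + (-21 + I(C, -3)*4)) = (4784 + 4128)*(-4485 + (-21 + (6 - 3 - 8)*4)) = 8912*(-4485 + (-21 - 5*4)) = 8912*(-4485 + (-21 - 20)) = 8912*(-4485 - 41) = 8912*(-4526) = -40335712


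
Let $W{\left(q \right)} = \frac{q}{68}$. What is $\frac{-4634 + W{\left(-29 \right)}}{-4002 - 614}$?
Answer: $\frac{315141}{313888} \approx 1.004$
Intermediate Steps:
$W{\left(q \right)} = \frac{q}{68}$ ($W{\left(q \right)} = q \frac{1}{68} = \frac{q}{68}$)
$\frac{-4634 + W{\left(-29 \right)}}{-4002 - 614} = \frac{-4634 + \frac{1}{68} \left(-29\right)}{-4002 - 614} = \frac{-4634 - \frac{29}{68}}{-4616} = \left(- \frac{315141}{68}\right) \left(- \frac{1}{4616}\right) = \frac{315141}{313888}$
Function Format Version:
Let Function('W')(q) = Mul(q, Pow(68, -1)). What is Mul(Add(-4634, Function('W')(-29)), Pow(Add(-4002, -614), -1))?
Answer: Rational(315141, 313888) ≈ 1.0040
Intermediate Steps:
Function('W')(q) = Mul(Rational(1, 68), q) (Function('W')(q) = Mul(q, Rational(1, 68)) = Mul(Rational(1, 68), q))
Mul(Add(-4634, Function('W')(-29)), Pow(Add(-4002, -614), -1)) = Mul(Add(-4634, Mul(Rational(1, 68), -29)), Pow(Add(-4002, -614), -1)) = Mul(Add(-4634, Rational(-29, 68)), Pow(-4616, -1)) = Mul(Rational(-315141, 68), Rational(-1, 4616)) = Rational(315141, 313888)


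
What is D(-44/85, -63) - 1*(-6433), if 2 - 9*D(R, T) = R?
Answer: 4921459/765 ≈ 6433.3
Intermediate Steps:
D(R, T) = 2/9 - R/9
D(-44/85, -63) - 1*(-6433) = (2/9 - (-44)/(9*85)) - 1*(-6433) = (2/9 - (-44)/(9*85)) + 6433 = (2/9 - ⅑*(-44/85)) + 6433 = (2/9 + 44/765) + 6433 = 214/765 + 6433 = 4921459/765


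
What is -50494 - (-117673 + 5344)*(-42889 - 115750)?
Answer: -17819810725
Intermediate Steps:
-50494 - (-117673 + 5344)*(-42889 - 115750) = -50494 - (-112329)*(-158639) = -50494 - 1*17819760231 = -50494 - 17819760231 = -17819810725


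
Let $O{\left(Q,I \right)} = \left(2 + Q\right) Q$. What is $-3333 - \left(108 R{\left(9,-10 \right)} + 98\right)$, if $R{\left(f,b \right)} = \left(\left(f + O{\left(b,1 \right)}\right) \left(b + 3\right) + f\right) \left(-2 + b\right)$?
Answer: $-799175$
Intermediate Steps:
$O{\left(Q,I \right)} = Q \left(2 + Q\right)$
$R{\left(f,b \right)} = \left(-2 + b\right) \left(f + \left(3 + b\right) \left(f + b \left(2 + b\right)\right)\right)$ ($R{\left(f,b \right)} = \left(\left(f + b \left(2 + b\right)\right) \left(b + 3\right) + f\right) \left(-2 + b\right) = \left(\left(f + b \left(2 + b\right)\right) \left(3 + b\right) + f\right) \left(-2 + b\right) = \left(\left(3 + b\right) \left(f + b \left(2 + b\right)\right) + f\right) \left(-2 + b\right) = \left(f + \left(3 + b\right) \left(f + b \left(2 + b\right)\right)\right) \left(-2 + b\right) = \left(-2 + b\right) \left(f + \left(3 + b\right) \left(f + b \left(2 + b\right)\right)\right)$)
$-3333 - \left(108 R{\left(9,-10 \right)} + 98\right) = -3333 - \left(108 \left(\left(-10\right)^{4} - -120 - 72 - 4 \left(-10\right)^{2} + 3 \left(-10\right)^{3} + 9 \left(-10\right)^{2} + 2 \left(-10\right) 9\right) + 98\right) = -3333 - \left(108 \left(10000 + 120 - 72 - 400 + 3 \left(-1000\right) + 9 \cdot 100 - 180\right) + 98\right) = -3333 - \left(108 \left(10000 + 120 - 72 - 400 - 3000 + 900 - 180\right) + 98\right) = -3333 - \left(108 \cdot 7368 + 98\right) = -3333 - \left(795744 + 98\right) = -3333 - 795842 = -799175$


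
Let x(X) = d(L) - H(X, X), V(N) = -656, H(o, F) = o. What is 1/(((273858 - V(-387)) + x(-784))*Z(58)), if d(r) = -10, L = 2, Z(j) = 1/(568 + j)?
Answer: 313/137644 ≈ 0.0022740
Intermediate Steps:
x(X) = -10 - X
1/(((273858 - V(-387)) + x(-784))*Z(58)) = 1/(((273858 - 1*(-656)) + (-10 - 1*(-784)))*(1/(568 + 58))) = 1/(((273858 + 656) + (-10 + 784))*(1/626)) = 1/((274514 + 774)*(1/626)) = 626/275288 = (1/275288)*626 = 313/137644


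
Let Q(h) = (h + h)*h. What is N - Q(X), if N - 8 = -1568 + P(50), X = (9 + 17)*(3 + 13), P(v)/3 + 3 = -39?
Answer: -347798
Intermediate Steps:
P(v) = -126 (P(v) = -9 + 3*(-39) = -9 - 117 = -126)
X = 416 (X = 26*16 = 416)
Q(h) = 2*h² (Q(h) = (2*h)*h = 2*h²)
N = -1686 (N = 8 + (-1568 - 126) = 8 - 1694 = -1686)
N - Q(X) = -1686 - 2*416² = -1686 - 2*173056 = -1686 - 1*346112 = -1686 - 346112 = -347798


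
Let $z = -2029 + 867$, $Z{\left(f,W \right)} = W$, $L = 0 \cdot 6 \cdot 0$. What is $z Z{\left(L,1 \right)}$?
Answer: $-1162$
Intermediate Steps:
$L = 0$ ($L = 0 \cdot 0 = 0$)
$z = -1162$
$z Z{\left(L,1 \right)} = \left(-1162\right) 1 = -1162$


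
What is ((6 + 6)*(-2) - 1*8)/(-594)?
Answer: 16/297 ≈ 0.053872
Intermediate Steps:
((6 + 6)*(-2) - 1*8)/(-594) = (12*(-2) - 8)*(-1/594) = (-24 - 8)*(-1/594) = -32*(-1/594) = 16/297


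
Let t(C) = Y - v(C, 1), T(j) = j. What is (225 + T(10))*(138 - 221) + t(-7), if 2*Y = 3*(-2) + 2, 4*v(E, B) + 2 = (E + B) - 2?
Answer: -39009/2 ≈ -19505.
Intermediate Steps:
v(E, B) = -1 + B/4 + E/4 (v(E, B) = -1/2 + ((E + B) - 2)/4 = -1/2 + ((B + E) - 2)/4 = -1/2 + (-2 + B + E)/4 = -1/2 + (-1/2 + B/4 + E/4) = -1 + B/4 + E/4)
Y = -2 (Y = (3*(-2) + 2)/2 = (-6 + 2)/2 = (1/2)*(-4) = -2)
t(C) = -5/4 - C/4 (t(C) = -2 - (-1 + (1/4)*1 + C/4) = -2 - (-1 + 1/4 + C/4) = -2 - (-3/4 + C/4) = -2 + (3/4 - C/4) = -5/4 - C/4)
(225 + T(10))*(138 - 221) + t(-7) = (225 + 10)*(138 - 221) + (-5/4 - 1/4*(-7)) = 235*(-83) + (-5/4 + 7/4) = -19505 + 1/2 = -39009/2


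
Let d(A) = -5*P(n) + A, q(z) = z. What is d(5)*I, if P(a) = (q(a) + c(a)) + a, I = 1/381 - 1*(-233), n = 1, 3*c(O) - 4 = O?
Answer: -3550960/1143 ≈ -3106.7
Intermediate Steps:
c(O) = 4/3 + O/3
I = 88774/381 (I = 1/381 + 233 = 88774/381 ≈ 233.00)
P(a) = 4/3 + 7*a/3 (P(a) = (a + (4/3 + a/3)) + a = (4/3 + 4*a/3) + a = 4/3 + 7*a/3)
d(A) = -55/3 + A (d(A) = -5*(4/3 + (7/3)*1) + A = -5*(4/3 + 7/3) + A = -5*11/3 + A = -55/3 + A)
d(5)*I = (-55/3 + 5)*(88774/381) = -40/3*88774/381 = -3550960/1143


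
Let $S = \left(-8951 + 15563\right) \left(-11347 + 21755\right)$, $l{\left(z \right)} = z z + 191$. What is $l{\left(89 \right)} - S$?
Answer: $-68809584$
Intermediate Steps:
$l{\left(z \right)} = 191 + z^{2}$ ($l{\left(z \right)} = z^{2} + 191 = 191 + z^{2}$)
$S = 68817696$ ($S = 6612 \cdot 10408 = 68817696$)
$l{\left(89 \right)} - S = \left(191 + 89^{2}\right) - 68817696 = \left(191 + 7921\right) - 68817696 = 8112 - 68817696 = -68809584$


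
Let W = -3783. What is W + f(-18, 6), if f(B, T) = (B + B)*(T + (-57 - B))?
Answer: -2595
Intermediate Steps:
f(B, T) = 2*B*(-57 + T - B) (f(B, T) = (2*B)*(-57 + T - B) = 2*B*(-57 + T - B))
W + f(-18, 6) = -3783 + 2*(-18)*(-57 + 6 - 1*(-18)) = -3783 + 2*(-18)*(-57 + 6 + 18) = -3783 + 2*(-18)*(-33) = -3783 + 1188 = -2595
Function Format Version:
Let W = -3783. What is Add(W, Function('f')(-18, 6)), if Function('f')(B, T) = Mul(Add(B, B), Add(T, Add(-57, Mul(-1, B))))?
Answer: -2595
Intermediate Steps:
Function('f')(B, T) = Mul(2, B, Add(-57, T, Mul(-1, B))) (Function('f')(B, T) = Mul(Mul(2, B), Add(-57, T, Mul(-1, B))) = Mul(2, B, Add(-57, T, Mul(-1, B))))
Add(W, Function('f')(-18, 6)) = Add(-3783, Mul(2, -18, Add(-57, 6, Mul(-1, -18)))) = Add(-3783, Mul(2, -18, Add(-57, 6, 18))) = Add(-3783, Mul(2, -18, -33)) = Add(-3783, 1188) = -2595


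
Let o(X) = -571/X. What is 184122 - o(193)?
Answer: 35536117/193 ≈ 1.8413e+5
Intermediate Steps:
184122 - o(193) = 184122 - (-571)/193 = 184122 - 1*(-571/193) = 184122 + 571/193 = 35536117/193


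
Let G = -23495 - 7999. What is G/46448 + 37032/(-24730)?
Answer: -624727239/287164760 ≈ -2.1755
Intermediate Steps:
G = -31494
G/46448 + 37032/(-24730) = -31494/46448 + 37032/(-24730) = -31494*1/46448 + 37032*(-1/24730) = -15747/23224 - 18516/12365 = -624727239/287164760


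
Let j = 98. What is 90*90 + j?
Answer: 8198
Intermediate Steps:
90*90 + j = 90*90 + 98 = 8100 + 98 = 8198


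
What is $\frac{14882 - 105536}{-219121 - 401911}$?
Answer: $\frac{87}{596} \approx 0.14597$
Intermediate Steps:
$\frac{14882 - 105536}{-219121 - 401911} = - \frac{90654}{-219121 - 401911} = - \frac{90654}{-621032} = \left(-90654\right) \left(- \frac{1}{621032}\right) = \frac{87}{596}$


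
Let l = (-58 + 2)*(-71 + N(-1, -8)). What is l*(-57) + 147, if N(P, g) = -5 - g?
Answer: -216909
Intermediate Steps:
l = 3808 (l = (-58 + 2)*(-71 + (-5 - 1*(-8))) = -56*(-71 + (-5 + 8)) = -56*(-71 + 3) = -56*(-68) = 3808)
l*(-57) + 147 = 3808*(-57) + 147 = -217056 + 147 = -216909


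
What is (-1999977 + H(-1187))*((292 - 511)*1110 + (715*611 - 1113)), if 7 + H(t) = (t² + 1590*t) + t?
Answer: -477711594184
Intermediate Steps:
H(t) = -7 + t² + 1591*t (H(t) = -7 + ((t² + 1590*t) + t) = -7 + (t² + 1591*t) = -7 + t² + 1591*t)
(-1999977 + H(-1187))*((292 - 511)*1110 + (715*611 - 1113)) = (-1999977 + (-7 + (-1187)² + 1591*(-1187)))*((292 - 511)*1110 + (715*611 - 1113)) = (-1999977 + (-7 + 1408969 - 1888517))*(-219*1110 + (436865 - 1113)) = (-1999977 - 479555)*(-243090 + 435752) = -2479532*192662 = -477711594184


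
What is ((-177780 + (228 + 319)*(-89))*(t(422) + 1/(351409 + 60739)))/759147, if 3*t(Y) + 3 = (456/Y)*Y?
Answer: -4697925792529/104293639252 ≈ -45.045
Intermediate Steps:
t(Y) = 151 (t(Y) = -1 + ((456/Y)*Y)/3 = -1 + (⅓)*456 = -1 + 152 = 151)
((-177780 + (228 + 319)*(-89))*(t(422) + 1/(351409 + 60739)))/759147 = ((-177780 + (228 + 319)*(-89))*(151 + 1/(351409 + 60739)))/759147 = ((-177780 + 547*(-89))*(151 + 1/412148))*(1/759147) = ((-177780 - 48683)*(151 + 1/412148))*(1/759147) = -226463*62234349/412148*(1/759147) = -14093777377587/412148*1/759147 = -4697925792529/104293639252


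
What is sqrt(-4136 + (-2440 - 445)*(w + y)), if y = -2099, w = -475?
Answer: sqrt(7421854) ≈ 2724.3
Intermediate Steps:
sqrt(-4136 + (-2440 - 445)*(w + y)) = sqrt(-4136 + (-2440 - 445)*(-475 - 2099)) = sqrt(-4136 - 2885*(-2574)) = sqrt(-4136 + 7425990) = sqrt(7421854)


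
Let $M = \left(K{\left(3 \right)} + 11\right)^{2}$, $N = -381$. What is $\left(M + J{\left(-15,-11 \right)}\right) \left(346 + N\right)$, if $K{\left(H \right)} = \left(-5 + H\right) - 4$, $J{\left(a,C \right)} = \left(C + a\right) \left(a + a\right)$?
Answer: $-28175$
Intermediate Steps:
$J{\left(a,C \right)} = 2 a \left(C + a\right)$ ($J{\left(a,C \right)} = \left(C + a\right) 2 a = 2 a \left(C + a\right)$)
$K{\left(H \right)} = -9 + H$
$M = 25$ ($M = \left(\left(-9 + 3\right) + 11\right)^{2} = \left(-6 + 11\right)^{2} = 5^{2} = 25$)
$\left(M + J{\left(-15,-11 \right)}\right) \left(346 + N\right) = \left(25 + 2 \left(-15\right) \left(-11 - 15\right)\right) \left(346 - 381\right) = \left(25 + 2 \left(-15\right) \left(-26\right)\right) \left(-35\right) = \left(25 + 780\right) \left(-35\right) = 805 \left(-35\right) = -28175$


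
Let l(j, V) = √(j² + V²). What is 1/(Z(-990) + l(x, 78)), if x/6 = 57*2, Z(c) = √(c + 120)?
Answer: 1/(6*√13165 + I*√870) ≈ 0.0014499 - 6.2121e-5*I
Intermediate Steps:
Z(c) = √(120 + c)
x = 684 (x = 6*(57*2) = 6*114 = 684)
l(j, V) = √(V² + j²)
1/(Z(-990) + l(x, 78)) = 1/(√(120 - 990) + √(78² + 684²)) = 1/(√(-870) + √(6084 + 467856)) = 1/(I*√870 + √473940) = 1/(I*√870 + 6*√13165) = 1/(6*√13165 + I*√870)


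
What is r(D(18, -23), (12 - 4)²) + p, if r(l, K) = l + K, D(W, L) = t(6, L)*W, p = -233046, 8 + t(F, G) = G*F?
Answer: -235610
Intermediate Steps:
t(F, G) = -8 + F*G (t(F, G) = -8 + G*F = -8 + F*G)
D(W, L) = W*(-8 + 6*L) (D(W, L) = (-8 + 6*L)*W = W*(-8 + 6*L))
r(l, K) = K + l
r(D(18, -23), (12 - 4)²) + p = ((12 - 4)² + 2*18*(-4 + 3*(-23))) - 233046 = (8² + 2*18*(-4 - 69)) - 233046 = (64 + 2*18*(-73)) - 233046 = (64 - 2628) - 233046 = -2564 - 233046 = -235610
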